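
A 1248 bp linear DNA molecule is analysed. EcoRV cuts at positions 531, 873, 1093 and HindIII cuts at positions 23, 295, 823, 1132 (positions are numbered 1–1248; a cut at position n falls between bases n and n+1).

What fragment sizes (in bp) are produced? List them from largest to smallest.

292, 272, 236, 220, 116, 50, 39, 23 bp

Combined cut positions (sorted): 23, 295, 531, 823, 873, 1093, 1132.
Linear molecule, 7 cuts → 8 fragments:
  23 − 0 = 23 bp
  295 − 23 = 272 bp
  531 − 295 = 236 bp
  823 − 531 = 292 bp
  873 − 823 = 50 bp
  1093 − 873 = 220 bp
  1132 − 1093 = 39 bp
  1248 − 1132 = 116 bp
Sorted largest to smallest: 292, 272, 236, 220, 116, 50, 39, 23 bp.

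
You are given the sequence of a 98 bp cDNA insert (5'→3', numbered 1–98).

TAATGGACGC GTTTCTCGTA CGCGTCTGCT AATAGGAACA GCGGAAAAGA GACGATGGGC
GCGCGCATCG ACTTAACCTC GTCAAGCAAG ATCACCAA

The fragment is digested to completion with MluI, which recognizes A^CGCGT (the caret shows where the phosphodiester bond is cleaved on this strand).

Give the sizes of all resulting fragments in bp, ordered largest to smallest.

78, 13, 7 bp

MluI sites (ACGCGT) start at positions 7, 20.
MluI cuts after the first base of each site, so after positions 7, 20.
Linear molecule, 2 cuts → 3 fragments:
  1–7 → 7 bp
  8–20 → 13 bp
  21–98 → 78 bp
Sorted largest to smallest: 78, 13, 7 bp.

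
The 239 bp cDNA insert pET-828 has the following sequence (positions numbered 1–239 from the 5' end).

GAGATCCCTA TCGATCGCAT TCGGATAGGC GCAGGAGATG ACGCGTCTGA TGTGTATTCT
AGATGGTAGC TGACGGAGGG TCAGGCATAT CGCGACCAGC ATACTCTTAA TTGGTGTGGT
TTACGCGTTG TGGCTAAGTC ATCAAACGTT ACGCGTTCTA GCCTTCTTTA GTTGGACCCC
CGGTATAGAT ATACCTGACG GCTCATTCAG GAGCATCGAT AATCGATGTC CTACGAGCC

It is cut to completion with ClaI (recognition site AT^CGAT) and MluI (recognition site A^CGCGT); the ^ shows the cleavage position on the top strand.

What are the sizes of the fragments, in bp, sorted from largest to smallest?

82, 65, 30, 28, 16, 11, 7 bp

ClaI sites (ATCGAT) start at positions 10, 215, 222.
ClaI cuts after base 2 of each site, so after positions 11, 216, 223.
MluI sites (ACGCGT) start at positions 41, 123, 151.
MluI cuts after the first base of each site, so after positions 41, 123, 151.
Combined cut positions: 11, 41, 123, 151, 216, 223.
Linear molecule, 6 cuts → 7 fragments:
  1–11 → 11 bp
  12–41 → 30 bp
  42–123 → 82 bp
  124–151 → 28 bp
  152–216 → 65 bp
  217–223 → 7 bp
  224–239 → 16 bp
Sorted largest to smallest: 82, 65, 30, 28, 16, 11, 7 bp.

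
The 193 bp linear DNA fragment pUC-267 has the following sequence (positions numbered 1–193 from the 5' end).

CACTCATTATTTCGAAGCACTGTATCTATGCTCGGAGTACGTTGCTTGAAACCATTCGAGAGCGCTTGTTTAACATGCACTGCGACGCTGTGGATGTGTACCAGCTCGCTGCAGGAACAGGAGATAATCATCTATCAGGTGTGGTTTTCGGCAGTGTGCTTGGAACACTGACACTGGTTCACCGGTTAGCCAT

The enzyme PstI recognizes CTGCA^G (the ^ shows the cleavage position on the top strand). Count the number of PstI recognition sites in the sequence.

1

CTGCAG occurs starting at position 109.
PstI cuts at 1 site.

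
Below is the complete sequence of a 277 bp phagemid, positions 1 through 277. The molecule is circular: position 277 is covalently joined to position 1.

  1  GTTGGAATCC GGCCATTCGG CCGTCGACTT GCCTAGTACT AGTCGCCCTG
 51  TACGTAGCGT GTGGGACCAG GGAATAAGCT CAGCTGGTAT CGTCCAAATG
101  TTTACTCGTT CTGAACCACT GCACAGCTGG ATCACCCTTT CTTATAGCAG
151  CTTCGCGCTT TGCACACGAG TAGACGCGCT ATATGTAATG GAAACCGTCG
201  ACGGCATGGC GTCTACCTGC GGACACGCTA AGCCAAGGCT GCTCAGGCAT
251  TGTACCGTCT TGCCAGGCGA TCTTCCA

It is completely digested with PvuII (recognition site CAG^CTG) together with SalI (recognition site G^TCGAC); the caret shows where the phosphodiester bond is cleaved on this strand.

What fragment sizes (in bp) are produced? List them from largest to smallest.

103, 71, 60, 43 bp

PvuII sites (CAGCTG) start at positions 81, 124.
PvuII cuts after base 3 of each site, so after positions 83, 126.
SalI sites (GTCGAC) start at positions 23, 197.
SalI cuts after the first base of each site, so after positions 23, 197.
Combined cut positions: 23, 83, 126, 197.
Circular molecule, 4 cuts → 4 fragments:
  24–83 → 60 bp
  84–126 → 43 bp
  127–197 → 71 bp
  198–277 then 1–23 → 80 + 23 = 103 bp
Sorted largest to smallest: 103, 71, 60, 43 bp.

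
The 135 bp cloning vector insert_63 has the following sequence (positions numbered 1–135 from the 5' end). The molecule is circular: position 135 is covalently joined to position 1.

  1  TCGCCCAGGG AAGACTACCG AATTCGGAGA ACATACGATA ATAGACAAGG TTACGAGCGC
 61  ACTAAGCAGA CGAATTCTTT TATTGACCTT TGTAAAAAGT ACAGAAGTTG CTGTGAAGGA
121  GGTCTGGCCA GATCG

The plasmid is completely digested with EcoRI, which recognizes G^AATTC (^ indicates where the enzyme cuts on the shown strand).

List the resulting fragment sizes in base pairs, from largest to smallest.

EcoRI sites (GAATTC) start at positions 20, 72.
EcoRI cuts after the first base of each site, so after positions 20, 72.
Circular molecule, 2 cuts → 2 fragments:
  21–72 → 52 bp
  73–135 then 1–20 → 63 + 20 = 83 bp
Sorted largest to smallest: 83, 52 bp.

83, 52 bp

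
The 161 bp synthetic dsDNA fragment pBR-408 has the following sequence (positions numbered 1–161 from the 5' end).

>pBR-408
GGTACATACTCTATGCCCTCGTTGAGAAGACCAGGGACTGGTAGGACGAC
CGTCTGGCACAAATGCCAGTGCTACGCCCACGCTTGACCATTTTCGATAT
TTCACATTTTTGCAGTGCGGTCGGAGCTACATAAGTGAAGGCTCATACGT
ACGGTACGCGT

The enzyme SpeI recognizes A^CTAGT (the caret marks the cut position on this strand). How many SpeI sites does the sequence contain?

0

No occurrence of ACTAGT is present in the sequence.
SpeI does not cut: 0 sites.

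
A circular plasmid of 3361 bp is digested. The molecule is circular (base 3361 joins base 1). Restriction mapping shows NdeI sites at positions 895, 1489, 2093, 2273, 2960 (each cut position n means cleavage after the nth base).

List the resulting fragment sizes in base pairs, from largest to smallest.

1296, 687, 604, 594, 180 bp

Circular molecule, 5 cuts → 5 fragments:
  1489 − 895 = 594 bp
  2093 − 1489 = 604 bp
  2273 − 2093 = 180 bp
  2960 − 2273 = 687 bp
  wrap: 3361 − 2960 + 895 = 1296 bp
Sorted largest to smallest: 1296, 687, 604, 594, 180 bp.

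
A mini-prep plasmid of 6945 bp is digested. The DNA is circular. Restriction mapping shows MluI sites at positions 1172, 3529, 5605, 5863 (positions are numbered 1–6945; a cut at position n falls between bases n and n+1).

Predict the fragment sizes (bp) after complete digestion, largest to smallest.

Circular molecule, 4 cuts → 4 fragments:
  3529 − 1172 = 2357 bp
  5605 − 3529 = 2076 bp
  5863 − 5605 = 258 bp
  wrap: 6945 − 5863 + 1172 = 2254 bp
Sorted largest to smallest: 2357, 2254, 2076, 258 bp.

2357, 2254, 2076, 258 bp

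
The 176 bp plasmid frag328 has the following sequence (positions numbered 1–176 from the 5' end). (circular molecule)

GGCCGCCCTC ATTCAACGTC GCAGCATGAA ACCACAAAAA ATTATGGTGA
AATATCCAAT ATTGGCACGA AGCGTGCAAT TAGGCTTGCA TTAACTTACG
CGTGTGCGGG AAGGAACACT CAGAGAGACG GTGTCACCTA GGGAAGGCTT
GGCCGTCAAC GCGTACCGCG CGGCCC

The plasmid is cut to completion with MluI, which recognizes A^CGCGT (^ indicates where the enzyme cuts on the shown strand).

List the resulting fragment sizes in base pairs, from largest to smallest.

MluI sites (ACGCGT) start at positions 98, 159.
MluI cuts after the first base of each site, so after positions 98, 159.
Circular molecule, 2 cuts → 2 fragments:
  99–159 → 61 bp
  160–176 then 1–98 → 17 + 98 = 115 bp
Sorted largest to smallest: 115, 61 bp.

115, 61 bp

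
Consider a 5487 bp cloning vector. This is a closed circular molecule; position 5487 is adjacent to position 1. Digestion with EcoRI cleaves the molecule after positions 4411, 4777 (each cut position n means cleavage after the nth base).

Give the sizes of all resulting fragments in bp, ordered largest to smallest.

Circular molecule, 2 cuts → 2 fragments:
  4777 − 4411 = 366 bp
  wrap: 5487 − 4777 + 4411 = 5121 bp
Sorted largest to smallest: 5121, 366 bp.

5121, 366 bp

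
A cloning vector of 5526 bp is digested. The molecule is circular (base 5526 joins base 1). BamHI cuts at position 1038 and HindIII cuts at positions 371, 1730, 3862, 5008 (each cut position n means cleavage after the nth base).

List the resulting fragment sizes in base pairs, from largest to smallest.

2132, 1146, 889, 692, 667 bp

Combined cut positions (sorted): 371, 1038, 1730, 3862, 5008.
Circular molecule, 5 cuts → 5 fragments:
  1038 − 371 = 667 bp
  1730 − 1038 = 692 bp
  3862 − 1730 = 2132 bp
  5008 − 3862 = 1146 bp
  wrap: 5526 − 5008 + 371 = 889 bp
Sorted largest to smallest: 2132, 1146, 889, 692, 667 bp.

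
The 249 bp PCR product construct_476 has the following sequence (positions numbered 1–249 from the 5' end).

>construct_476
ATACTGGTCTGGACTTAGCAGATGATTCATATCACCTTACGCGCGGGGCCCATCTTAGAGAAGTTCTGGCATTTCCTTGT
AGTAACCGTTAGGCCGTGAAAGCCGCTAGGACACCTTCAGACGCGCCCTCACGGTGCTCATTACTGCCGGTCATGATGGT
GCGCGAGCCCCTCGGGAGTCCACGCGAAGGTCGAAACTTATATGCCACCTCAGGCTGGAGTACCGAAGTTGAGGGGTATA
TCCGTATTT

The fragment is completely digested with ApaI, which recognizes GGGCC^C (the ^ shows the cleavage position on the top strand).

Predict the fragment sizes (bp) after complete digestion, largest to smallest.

The ApaI site (GGGCCC) starts at position 46.
ApaI cuts after base 5 of each site (before the last base), so after position 50.
Linear molecule, 1 cut → 2 fragments:
  1–50 → 50 bp
  51–249 → 199 bp
Sorted largest to smallest: 199, 50 bp.

199, 50 bp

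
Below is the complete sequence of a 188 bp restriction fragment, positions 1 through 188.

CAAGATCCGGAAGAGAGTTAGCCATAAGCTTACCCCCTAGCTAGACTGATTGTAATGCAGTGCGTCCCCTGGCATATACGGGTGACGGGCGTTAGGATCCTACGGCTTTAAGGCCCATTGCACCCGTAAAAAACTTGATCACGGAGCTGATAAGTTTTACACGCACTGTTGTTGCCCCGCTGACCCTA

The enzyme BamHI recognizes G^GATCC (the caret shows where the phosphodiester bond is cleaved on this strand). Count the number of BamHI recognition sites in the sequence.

1

GGATCC occurs starting at position 95.
BamHI cuts at 1 site.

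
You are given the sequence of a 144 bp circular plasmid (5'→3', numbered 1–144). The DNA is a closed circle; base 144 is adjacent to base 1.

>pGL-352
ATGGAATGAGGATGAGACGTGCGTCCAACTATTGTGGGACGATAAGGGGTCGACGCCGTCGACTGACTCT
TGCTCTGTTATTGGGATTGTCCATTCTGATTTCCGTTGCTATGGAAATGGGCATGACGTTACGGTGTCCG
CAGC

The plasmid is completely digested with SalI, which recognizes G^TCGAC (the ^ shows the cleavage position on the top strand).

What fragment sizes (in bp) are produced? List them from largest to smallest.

135, 9 bp

SalI sites (GTCGAC) start at positions 49, 58.
SalI cuts after the first base of each site, so after positions 49, 58.
Circular molecule, 2 cuts → 2 fragments:
  50–58 → 9 bp
  59–144 then 1–49 → 86 + 49 = 135 bp
Sorted largest to smallest: 135, 9 bp.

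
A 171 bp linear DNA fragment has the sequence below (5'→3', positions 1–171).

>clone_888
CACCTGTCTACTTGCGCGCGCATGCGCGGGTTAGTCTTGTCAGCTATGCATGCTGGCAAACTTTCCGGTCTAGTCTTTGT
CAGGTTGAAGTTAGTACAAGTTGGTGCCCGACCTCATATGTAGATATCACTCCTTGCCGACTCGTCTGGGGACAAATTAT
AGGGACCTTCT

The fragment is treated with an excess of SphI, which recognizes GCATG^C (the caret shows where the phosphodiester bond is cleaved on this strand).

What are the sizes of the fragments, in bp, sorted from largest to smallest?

SphI sites (GCATGC) start at positions 20, 48.
SphI cuts after base 5 of each site (before the last base), so after positions 24, 52.
Linear molecule, 2 cuts → 3 fragments:
  1–24 → 24 bp
  25–52 → 28 bp
  53–171 → 119 bp
Sorted largest to smallest: 119, 28, 24 bp.

119, 28, 24 bp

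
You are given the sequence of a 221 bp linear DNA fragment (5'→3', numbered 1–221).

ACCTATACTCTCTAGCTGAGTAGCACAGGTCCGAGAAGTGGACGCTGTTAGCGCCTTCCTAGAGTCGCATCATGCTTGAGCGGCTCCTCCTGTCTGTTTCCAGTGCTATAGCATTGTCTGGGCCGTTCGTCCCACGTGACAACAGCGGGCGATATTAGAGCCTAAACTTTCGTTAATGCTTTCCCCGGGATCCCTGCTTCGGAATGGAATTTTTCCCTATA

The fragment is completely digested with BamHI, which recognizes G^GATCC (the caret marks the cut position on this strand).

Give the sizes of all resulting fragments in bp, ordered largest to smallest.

188, 33 bp

The BamHI site (GGATCC) starts at position 188.
BamHI cuts after the first base of each site, so after position 188.
Linear molecule, 1 cut → 2 fragments:
  1–188 → 188 bp
  189–221 → 33 bp
Sorted largest to smallest: 188, 33 bp.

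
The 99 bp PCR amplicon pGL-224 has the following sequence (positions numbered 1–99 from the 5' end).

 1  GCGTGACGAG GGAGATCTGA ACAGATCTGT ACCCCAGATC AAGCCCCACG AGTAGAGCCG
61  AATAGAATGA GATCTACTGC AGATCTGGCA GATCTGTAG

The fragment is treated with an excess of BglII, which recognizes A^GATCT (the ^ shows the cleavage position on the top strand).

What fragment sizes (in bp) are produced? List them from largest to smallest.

BglII sites (AGATCT) start at positions 13, 23, 70, 81, 90.
BglII cuts after the first base of each site, so after positions 13, 23, 70, 81, 90.
Linear molecule, 5 cuts → 6 fragments:
  1–13 → 13 bp
  14–23 → 10 bp
  24–70 → 47 bp
  71–81 → 11 bp
  82–90 → 9 bp
  91–99 → 9 bp
Sorted largest to smallest: 47, 13, 11, 10, 9, 9 bp.

47, 13, 11, 10, 9, 9 bp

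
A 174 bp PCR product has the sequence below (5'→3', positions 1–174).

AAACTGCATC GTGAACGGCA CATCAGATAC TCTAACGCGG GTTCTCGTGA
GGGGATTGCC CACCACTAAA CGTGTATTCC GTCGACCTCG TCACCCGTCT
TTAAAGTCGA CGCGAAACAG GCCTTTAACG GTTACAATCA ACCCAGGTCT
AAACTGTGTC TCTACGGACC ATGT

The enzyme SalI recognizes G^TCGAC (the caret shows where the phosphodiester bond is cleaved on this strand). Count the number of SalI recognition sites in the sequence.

2

GTCGAC occurs starting at positions 81, 106.
SalI cuts at 2 sites.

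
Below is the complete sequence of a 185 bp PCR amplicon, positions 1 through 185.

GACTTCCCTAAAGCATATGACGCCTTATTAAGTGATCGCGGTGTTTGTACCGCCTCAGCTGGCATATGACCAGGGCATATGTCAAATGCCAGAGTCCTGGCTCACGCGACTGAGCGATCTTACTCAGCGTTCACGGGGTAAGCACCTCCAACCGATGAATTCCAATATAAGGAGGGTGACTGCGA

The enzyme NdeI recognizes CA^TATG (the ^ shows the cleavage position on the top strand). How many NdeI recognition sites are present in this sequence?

3

CATATG occurs starting at positions 14, 63, 76.
NdeI cuts at 3 sites.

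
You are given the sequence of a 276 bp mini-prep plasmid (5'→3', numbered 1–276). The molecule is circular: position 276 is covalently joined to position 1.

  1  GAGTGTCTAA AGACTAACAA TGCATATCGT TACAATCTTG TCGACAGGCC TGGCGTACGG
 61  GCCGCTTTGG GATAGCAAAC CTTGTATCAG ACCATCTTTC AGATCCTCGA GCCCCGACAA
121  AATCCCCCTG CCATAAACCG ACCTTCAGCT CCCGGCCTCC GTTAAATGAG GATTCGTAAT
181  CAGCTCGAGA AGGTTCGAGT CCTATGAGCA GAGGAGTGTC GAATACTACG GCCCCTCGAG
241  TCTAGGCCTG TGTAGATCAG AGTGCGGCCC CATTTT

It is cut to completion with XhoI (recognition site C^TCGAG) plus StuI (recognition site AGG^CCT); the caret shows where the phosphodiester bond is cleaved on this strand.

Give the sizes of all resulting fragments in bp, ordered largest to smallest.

XhoI sites (CTCGAG) start at positions 106, 184, 235.
XhoI cuts after the first base of each site, so after positions 106, 184, 235.
StuI sites (AGGCCT) start at positions 46, 244.
StuI cuts after base 3 of each site, so after positions 48, 246.
Combined cut positions: 48, 106, 184, 235, 246.
Circular molecule, 5 cuts → 5 fragments:
  49–106 → 58 bp
  107–184 → 78 bp
  185–235 → 51 bp
  236–246 → 11 bp
  247–276 then 1–48 → 30 + 48 = 78 bp
Sorted largest to smallest: 78, 78, 58, 51, 11 bp.

78, 78, 58, 51, 11 bp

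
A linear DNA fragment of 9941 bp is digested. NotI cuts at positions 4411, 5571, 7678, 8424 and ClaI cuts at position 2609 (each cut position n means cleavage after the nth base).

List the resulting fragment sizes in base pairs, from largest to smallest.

Combined cut positions (sorted): 2609, 4411, 5571, 7678, 8424.
Linear molecule, 5 cuts → 6 fragments:
  2609 − 0 = 2609 bp
  4411 − 2609 = 1802 bp
  5571 − 4411 = 1160 bp
  7678 − 5571 = 2107 bp
  8424 − 7678 = 746 bp
  9941 − 8424 = 1517 bp
Sorted largest to smallest: 2609, 2107, 1802, 1517, 1160, 746 bp.

2609, 2107, 1802, 1517, 1160, 746 bp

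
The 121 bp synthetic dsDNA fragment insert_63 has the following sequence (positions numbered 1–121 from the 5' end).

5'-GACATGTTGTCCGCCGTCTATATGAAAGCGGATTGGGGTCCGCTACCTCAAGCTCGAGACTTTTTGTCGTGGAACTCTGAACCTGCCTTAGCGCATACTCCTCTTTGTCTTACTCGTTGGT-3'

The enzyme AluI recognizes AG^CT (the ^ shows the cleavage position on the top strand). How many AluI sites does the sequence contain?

AGCT occurs starting at position 51.
AluI cuts at 1 site.

1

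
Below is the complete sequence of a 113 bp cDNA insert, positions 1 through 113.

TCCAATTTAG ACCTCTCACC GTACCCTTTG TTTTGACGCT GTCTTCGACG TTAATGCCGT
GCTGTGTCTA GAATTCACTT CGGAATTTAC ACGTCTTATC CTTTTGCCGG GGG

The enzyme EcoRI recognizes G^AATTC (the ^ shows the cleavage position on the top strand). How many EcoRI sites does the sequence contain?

1

GAATTC occurs starting at position 71.
EcoRI cuts at 1 site.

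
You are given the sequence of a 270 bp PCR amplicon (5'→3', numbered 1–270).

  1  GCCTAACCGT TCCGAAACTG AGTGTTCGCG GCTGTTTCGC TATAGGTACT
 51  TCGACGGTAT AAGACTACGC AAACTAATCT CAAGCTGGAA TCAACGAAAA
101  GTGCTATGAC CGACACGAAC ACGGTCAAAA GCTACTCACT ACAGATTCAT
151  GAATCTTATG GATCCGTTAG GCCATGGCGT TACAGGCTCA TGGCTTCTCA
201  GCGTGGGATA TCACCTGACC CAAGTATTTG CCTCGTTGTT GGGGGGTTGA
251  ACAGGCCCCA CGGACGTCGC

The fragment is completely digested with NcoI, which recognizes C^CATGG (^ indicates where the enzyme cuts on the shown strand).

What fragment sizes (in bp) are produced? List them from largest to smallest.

The NcoI site (CCATGG) starts at position 172.
NcoI cuts after the first base of each site, so after position 172.
Linear molecule, 1 cut → 2 fragments:
  1–172 → 172 bp
  173–270 → 98 bp
Sorted largest to smallest: 172, 98 bp.

172, 98 bp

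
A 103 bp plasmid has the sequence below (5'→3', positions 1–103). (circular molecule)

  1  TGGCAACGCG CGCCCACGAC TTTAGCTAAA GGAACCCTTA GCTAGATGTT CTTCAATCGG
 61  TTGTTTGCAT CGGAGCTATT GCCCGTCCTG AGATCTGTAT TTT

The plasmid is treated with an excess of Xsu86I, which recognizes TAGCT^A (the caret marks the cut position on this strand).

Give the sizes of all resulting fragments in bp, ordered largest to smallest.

Xsu86I sites (TAGCTA) start at positions 23, 39.
Xsu86I cuts after base 5 of each site (before the last base), so after positions 27, 43.
Circular molecule, 2 cuts → 2 fragments:
  28–43 → 16 bp
  44–103 then 1–27 → 60 + 27 = 87 bp
Sorted largest to smallest: 87, 16 bp.

87, 16 bp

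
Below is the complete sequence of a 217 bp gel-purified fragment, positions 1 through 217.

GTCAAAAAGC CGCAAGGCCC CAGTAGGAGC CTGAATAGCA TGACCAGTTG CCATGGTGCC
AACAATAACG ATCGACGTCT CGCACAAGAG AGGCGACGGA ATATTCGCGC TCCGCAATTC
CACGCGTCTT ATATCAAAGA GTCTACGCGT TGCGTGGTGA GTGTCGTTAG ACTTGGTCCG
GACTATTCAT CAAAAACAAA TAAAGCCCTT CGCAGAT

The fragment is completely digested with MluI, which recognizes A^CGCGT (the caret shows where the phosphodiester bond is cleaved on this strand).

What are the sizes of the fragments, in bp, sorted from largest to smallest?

MluI sites (ACGCGT) start at positions 122, 145.
MluI cuts after the first base of each site, so after positions 122, 145.
Linear molecule, 2 cuts → 3 fragments:
  1–122 → 122 bp
  123–145 → 23 bp
  146–217 → 72 bp
Sorted largest to smallest: 122, 72, 23 bp.

122, 72, 23 bp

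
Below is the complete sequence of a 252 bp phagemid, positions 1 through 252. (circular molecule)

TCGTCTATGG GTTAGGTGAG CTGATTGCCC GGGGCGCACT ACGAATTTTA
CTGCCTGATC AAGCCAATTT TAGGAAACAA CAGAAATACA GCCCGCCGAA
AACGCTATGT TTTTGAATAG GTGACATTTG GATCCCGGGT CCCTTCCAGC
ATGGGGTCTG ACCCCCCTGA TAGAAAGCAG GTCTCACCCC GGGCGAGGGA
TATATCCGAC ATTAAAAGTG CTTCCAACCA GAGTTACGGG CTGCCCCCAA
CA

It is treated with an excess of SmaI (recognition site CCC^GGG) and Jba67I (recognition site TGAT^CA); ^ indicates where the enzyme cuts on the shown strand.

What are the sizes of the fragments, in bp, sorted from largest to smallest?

SmaI sites (CCCGGG) start at positions 28, 134, 188.
SmaI cuts after base 3 of each site, so after positions 30, 136, 190.
The Jba67I site (TGATCA) starts at position 56.
Jba67I cuts after base 4 of each site, so after position 59.
Combined cut positions: 30, 59, 136, 190.
Circular molecule, 4 cuts → 4 fragments:
  31–59 → 29 bp
  60–136 → 77 bp
  137–190 → 54 bp
  191–252 then 1–30 → 62 + 30 = 92 bp
Sorted largest to smallest: 92, 77, 54, 29 bp.

92, 77, 54, 29 bp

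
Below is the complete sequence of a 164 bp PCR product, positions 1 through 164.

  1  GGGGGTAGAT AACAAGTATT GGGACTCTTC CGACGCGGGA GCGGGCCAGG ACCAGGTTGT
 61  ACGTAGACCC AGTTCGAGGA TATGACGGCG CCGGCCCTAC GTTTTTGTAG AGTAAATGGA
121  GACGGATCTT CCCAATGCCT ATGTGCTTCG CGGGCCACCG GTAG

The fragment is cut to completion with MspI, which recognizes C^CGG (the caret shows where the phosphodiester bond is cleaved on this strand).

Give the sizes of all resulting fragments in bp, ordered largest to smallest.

MspI sites (CCGG) start at positions 91, 158.
MspI cuts after the first base of each site, so after positions 91, 158.
Linear molecule, 2 cuts → 3 fragments:
  1–91 → 91 bp
  92–158 → 67 bp
  159–164 → 6 bp
Sorted largest to smallest: 91, 67, 6 bp.

91, 67, 6 bp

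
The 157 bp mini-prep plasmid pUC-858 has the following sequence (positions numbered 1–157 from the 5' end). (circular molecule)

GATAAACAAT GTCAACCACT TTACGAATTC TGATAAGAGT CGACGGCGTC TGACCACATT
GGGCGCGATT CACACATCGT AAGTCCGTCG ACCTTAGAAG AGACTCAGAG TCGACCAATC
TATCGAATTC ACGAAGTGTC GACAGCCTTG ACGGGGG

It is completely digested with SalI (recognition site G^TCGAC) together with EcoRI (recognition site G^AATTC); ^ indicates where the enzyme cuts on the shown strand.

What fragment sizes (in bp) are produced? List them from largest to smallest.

SalI sites (GTCGAC) start at positions 39, 87, 110, 138.
SalI cuts after the first base of each site, so after positions 39, 87, 110, 138.
EcoRI sites (GAATTC) start at positions 25, 125.
EcoRI cuts after the first base of each site, so after positions 25, 125.
Combined cut positions: 25, 39, 87, 110, 125, 138.
Circular molecule, 6 cuts → 6 fragments:
  26–39 → 14 bp
  40–87 → 48 bp
  88–110 → 23 bp
  111–125 → 15 bp
  126–138 → 13 bp
  139–157 then 1–25 → 19 + 25 = 44 bp
Sorted largest to smallest: 48, 44, 23, 15, 14, 13 bp.

48, 44, 23, 15, 14, 13 bp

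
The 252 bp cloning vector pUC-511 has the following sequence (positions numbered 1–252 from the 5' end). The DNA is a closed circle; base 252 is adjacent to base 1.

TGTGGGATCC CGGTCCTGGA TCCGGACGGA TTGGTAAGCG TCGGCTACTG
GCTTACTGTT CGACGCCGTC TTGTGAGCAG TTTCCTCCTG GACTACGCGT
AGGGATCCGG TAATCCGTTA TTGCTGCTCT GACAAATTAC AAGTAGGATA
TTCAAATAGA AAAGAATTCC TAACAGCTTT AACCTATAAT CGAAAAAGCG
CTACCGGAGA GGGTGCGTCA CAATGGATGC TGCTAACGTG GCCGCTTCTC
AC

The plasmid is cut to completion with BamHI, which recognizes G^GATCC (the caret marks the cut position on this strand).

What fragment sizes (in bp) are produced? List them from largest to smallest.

BamHI sites (GGATCC) start at positions 5, 18, 103.
BamHI cuts after the first base of each site, so after positions 5, 18, 103.
Circular molecule, 3 cuts → 3 fragments:
  6–18 → 13 bp
  19–103 → 85 bp
  104–252 then 1–5 → 149 + 5 = 154 bp
Sorted largest to smallest: 154, 85, 13 bp.

154, 85, 13 bp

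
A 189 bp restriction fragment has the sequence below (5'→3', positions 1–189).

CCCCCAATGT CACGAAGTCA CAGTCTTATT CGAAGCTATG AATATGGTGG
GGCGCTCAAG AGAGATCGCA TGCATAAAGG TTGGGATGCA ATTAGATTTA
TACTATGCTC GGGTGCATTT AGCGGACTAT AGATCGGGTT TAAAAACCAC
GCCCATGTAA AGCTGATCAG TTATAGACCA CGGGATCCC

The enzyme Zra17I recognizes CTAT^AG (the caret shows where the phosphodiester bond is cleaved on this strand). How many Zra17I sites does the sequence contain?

1

CTATAG occurs starting at position 127.
Zra17I cuts at 1 site.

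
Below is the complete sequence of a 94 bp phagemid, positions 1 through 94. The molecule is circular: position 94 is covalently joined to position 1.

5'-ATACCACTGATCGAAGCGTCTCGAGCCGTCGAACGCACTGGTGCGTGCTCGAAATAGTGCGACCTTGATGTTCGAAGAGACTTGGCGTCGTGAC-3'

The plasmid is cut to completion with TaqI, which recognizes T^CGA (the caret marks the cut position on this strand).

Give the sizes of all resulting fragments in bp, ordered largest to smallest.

33, 23, 20, 10, 8 bp

TaqI sites (TCGA) start at positions 11, 21, 29, 49, 72.
TaqI cuts after the first base of each site, so after positions 11, 21, 29, 49, 72.
Circular molecule, 5 cuts → 5 fragments:
  12–21 → 10 bp
  22–29 → 8 bp
  30–49 → 20 bp
  50–72 → 23 bp
  73–94 then 1–11 → 22 + 11 = 33 bp
Sorted largest to smallest: 33, 23, 20, 10, 8 bp.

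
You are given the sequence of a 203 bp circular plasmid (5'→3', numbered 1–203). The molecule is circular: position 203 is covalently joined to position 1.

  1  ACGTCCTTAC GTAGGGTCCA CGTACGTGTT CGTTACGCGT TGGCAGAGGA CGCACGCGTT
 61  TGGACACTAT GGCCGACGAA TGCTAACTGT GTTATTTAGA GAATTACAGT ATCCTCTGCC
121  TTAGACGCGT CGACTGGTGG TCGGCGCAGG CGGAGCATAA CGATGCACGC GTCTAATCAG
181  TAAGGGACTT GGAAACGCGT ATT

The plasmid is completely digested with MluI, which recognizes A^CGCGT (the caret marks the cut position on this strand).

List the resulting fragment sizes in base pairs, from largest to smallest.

71, 43, 42, 28, 19 bp

MluI sites (ACGCGT) start at positions 35, 54, 125, 167, 195.
MluI cuts after the first base of each site, so after positions 35, 54, 125, 167, 195.
Circular molecule, 5 cuts → 5 fragments:
  36–54 → 19 bp
  55–125 → 71 bp
  126–167 → 42 bp
  168–195 → 28 bp
  196–203 then 1–35 → 8 + 35 = 43 bp
Sorted largest to smallest: 71, 43, 42, 28, 19 bp.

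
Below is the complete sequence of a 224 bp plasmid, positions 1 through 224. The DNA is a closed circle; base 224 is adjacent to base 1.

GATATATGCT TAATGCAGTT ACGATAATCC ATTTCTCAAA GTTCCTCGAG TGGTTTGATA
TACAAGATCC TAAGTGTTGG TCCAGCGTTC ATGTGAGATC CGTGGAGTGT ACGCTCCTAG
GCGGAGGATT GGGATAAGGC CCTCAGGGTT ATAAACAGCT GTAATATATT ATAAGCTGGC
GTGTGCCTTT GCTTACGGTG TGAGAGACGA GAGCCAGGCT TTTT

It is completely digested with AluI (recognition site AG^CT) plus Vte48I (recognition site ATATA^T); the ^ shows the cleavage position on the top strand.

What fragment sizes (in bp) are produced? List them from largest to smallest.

152, 55, 10, 7 bp

AluI sites (AGCT) start at positions 157, 174.
AluI cuts after base 2 of each site, so after positions 158, 175.
Vte48I sites (ATATAT) start at positions 2, 164.
Vte48I cuts after base 5 of each site (before the last base), so after positions 6, 168.
Combined cut positions: 6, 158, 168, 175.
Circular molecule, 4 cuts → 4 fragments:
  7–158 → 152 bp
  159–168 → 10 bp
  169–175 → 7 bp
  176–224 then 1–6 → 49 + 6 = 55 bp
Sorted largest to smallest: 152, 55, 10, 7 bp.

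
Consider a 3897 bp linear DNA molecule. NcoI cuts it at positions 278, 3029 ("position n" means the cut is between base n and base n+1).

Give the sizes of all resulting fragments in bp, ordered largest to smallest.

2751, 868, 278 bp

Linear molecule, 2 cuts → 3 fragments:
  278 − 0 = 278 bp
  3029 − 278 = 2751 bp
  3897 − 3029 = 868 bp
Sorted largest to smallest: 2751, 868, 278 bp.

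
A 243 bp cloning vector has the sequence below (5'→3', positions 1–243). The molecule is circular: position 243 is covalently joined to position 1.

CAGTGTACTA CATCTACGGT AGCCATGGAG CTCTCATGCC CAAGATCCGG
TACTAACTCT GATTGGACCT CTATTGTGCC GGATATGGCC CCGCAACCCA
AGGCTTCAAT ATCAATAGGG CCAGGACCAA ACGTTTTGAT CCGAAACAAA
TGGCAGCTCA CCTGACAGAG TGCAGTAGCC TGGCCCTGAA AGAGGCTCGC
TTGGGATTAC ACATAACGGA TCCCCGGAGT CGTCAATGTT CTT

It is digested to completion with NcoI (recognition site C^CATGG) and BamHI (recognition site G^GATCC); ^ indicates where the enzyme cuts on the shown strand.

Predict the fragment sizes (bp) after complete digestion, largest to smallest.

195, 48 bp

The NcoI site (CCATGG) starts at position 23.
NcoI cuts after the first base of each site, so after position 23.
The BamHI site (GGATCC) starts at position 218.
BamHI cuts after the first base of each site, so after position 218.
Combined cut positions: 23, 218.
Circular molecule, 2 cuts → 2 fragments:
  24–218 → 195 bp
  219–243 then 1–23 → 25 + 23 = 48 bp
Sorted largest to smallest: 195, 48 bp.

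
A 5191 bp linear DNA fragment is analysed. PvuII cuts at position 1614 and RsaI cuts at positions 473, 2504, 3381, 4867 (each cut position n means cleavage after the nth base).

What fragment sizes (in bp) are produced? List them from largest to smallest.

1486, 1141, 890, 877, 473, 324 bp

Combined cut positions (sorted): 473, 1614, 2504, 3381, 4867.
Linear molecule, 5 cuts → 6 fragments:
  473 − 0 = 473 bp
  1614 − 473 = 1141 bp
  2504 − 1614 = 890 bp
  3381 − 2504 = 877 bp
  4867 − 3381 = 1486 bp
  5191 − 4867 = 324 bp
Sorted largest to smallest: 1486, 1141, 890, 877, 473, 324 bp.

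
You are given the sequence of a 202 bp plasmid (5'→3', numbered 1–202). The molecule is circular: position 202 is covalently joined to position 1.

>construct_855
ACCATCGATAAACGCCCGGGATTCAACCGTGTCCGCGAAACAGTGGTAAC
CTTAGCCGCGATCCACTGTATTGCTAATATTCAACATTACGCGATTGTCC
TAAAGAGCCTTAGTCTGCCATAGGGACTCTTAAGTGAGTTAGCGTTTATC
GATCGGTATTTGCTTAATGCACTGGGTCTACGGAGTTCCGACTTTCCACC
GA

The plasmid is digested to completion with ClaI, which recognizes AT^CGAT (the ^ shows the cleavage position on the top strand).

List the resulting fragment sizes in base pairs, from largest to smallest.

ClaI sites (ATCGAT) start at positions 4, 148.
ClaI cuts after base 2 of each site, so after positions 5, 149.
Circular molecule, 2 cuts → 2 fragments:
  6–149 → 144 bp
  150–202 then 1–5 → 53 + 5 = 58 bp
Sorted largest to smallest: 144, 58 bp.

144, 58 bp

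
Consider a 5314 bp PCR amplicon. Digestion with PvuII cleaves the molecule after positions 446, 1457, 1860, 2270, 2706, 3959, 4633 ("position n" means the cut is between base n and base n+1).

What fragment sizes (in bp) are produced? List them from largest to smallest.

Linear molecule, 7 cuts → 8 fragments:
  446 − 0 = 446 bp
  1457 − 446 = 1011 bp
  1860 − 1457 = 403 bp
  2270 − 1860 = 410 bp
  2706 − 2270 = 436 bp
  3959 − 2706 = 1253 bp
  4633 − 3959 = 674 bp
  5314 − 4633 = 681 bp
Sorted largest to smallest: 1253, 1011, 681, 674, 446, 436, 410, 403 bp.

1253, 1011, 681, 674, 446, 436, 410, 403 bp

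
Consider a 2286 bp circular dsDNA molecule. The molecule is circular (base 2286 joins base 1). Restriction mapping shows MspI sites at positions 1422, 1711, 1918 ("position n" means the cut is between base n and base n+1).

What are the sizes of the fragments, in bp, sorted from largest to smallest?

1790, 289, 207 bp

Circular molecule, 3 cuts → 3 fragments:
  1711 − 1422 = 289 bp
  1918 − 1711 = 207 bp
  wrap: 2286 − 1918 + 1422 = 1790 bp
Sorted largest to smallest: 1790, 289, 207 bp.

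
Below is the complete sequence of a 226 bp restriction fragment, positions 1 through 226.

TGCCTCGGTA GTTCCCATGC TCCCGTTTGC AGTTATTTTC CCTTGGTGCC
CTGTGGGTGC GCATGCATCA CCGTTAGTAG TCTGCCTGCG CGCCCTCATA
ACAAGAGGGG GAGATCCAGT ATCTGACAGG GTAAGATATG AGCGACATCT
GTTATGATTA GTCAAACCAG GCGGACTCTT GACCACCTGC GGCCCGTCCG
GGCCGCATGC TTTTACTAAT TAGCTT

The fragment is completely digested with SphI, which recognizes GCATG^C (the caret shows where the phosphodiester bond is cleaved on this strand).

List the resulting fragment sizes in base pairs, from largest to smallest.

144, 65, 17 bp

SphI sites (GCATGC) start at positions 61, 205.
SphI cuts after base 5 of each site (before the last base), so after positions 65, 209.
Linear molecule, 2 cuts → 3 fragments:
  1–65 → 65 bp
  66–209 → 144 bp
  210–226 → 17 bp
Sorted largest to smallest: 144, 65, 17 bp.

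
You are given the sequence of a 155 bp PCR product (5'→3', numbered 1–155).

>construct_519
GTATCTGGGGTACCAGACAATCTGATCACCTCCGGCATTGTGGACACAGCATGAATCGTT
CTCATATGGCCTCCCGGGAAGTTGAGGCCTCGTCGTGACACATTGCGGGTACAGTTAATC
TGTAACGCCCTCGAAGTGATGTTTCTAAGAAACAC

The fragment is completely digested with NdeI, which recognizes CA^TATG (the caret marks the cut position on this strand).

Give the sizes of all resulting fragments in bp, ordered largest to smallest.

The NdeI site (CATATG) starts at position 63.
NdeI cuts after base 2 of each site, so after position 64.
Linear molecule, 1 cut → 2 fragments:
  1–64 → 64 bp
  65–155 → 91 bp
Sorted largest to smallest: 91, 64 bp.

91, 64 bp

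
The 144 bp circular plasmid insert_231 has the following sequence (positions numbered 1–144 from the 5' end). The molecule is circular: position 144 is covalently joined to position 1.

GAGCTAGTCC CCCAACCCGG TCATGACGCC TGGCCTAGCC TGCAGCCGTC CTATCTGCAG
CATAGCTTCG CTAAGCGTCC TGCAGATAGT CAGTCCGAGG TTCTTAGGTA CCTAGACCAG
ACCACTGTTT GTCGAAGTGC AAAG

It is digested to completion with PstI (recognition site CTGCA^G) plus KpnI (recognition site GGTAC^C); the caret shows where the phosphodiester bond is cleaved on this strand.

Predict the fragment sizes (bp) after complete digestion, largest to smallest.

77, 27, 25, 15 bp

PstI sites (CTGCAG) start at positions 40, 55, 80.
PstI cuts after base 5 of each site (before the last base), so after positions 44, 59, 84.
The KpnI site (GGTACC) starts at position 107.
KpnI cuts after base 5 of each site (before the last base), so after position 111.
Combined cut positions: 44, 59, 84, 111.
Circular molecule, 4 cuts → 4 fragments:
  45–59 → 15 bp
  60–84 → 25 bp
  85–111 → 27 bp
  112–144 then 1–44 → 33 + 44 = 77 bp
Sorted largest to smallest: 77, 27, 25, 15 bp.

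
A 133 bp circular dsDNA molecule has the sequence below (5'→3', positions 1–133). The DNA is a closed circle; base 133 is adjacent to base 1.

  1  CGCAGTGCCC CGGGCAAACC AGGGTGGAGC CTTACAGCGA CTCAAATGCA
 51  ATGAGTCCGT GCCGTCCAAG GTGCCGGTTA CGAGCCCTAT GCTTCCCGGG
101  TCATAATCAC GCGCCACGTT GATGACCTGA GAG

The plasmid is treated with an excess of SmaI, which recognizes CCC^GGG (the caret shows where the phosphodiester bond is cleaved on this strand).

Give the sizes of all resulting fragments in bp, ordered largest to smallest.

SmaI sites (CCCGGG) start at positions 9, 95.
SmaI cuts after base 3 of each site, so after positions 11, 97.
Circular molecule, 2 cuts → 2 fragments:
  12–97 → 86 bp
  98–133 then 1–11 → 36 + 11 = 47 bp
Sorted largest to smallest: 86, 47 bp.

86, 47 bp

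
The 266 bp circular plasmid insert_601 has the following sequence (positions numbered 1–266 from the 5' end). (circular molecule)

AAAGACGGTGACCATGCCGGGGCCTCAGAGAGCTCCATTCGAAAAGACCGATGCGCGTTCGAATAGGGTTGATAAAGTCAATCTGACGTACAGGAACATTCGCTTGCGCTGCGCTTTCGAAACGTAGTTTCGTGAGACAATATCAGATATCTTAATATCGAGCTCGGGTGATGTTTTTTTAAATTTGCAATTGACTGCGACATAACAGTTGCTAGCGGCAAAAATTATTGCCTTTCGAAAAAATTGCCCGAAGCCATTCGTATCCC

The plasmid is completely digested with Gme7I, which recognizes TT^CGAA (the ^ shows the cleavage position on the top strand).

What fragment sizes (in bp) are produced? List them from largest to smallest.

118, 70, 58, 20 bp

Gme7I sites (TTCGAA) start at positions 38, 58, 116, 234.
Gme7I cuts after base 2 of each site, so after positions 39, 59, 117, 235.
Circular molecule, 4 cuts → 4 fragments:
  40–59 → 20 bp
  60–117 → 58 bp
  118–235 → 118 bp
  236–266 then 1–39 → 31 + 39 = 70 bp
Sorted largest to smallest: 118, 70, 58, 20 bp.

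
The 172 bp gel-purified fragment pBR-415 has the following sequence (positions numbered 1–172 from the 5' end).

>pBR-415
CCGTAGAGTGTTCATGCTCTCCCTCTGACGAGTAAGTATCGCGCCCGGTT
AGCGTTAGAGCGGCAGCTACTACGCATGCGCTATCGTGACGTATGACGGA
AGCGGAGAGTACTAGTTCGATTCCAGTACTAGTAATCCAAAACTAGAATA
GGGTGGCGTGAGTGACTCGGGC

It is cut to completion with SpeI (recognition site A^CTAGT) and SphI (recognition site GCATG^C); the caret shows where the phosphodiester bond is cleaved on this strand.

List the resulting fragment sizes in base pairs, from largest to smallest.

78, 44, 33, 17 bp

SpeI sites (ACTAGT) start at positions 111, 128.
SpeI cuts after the first base of each site, so after positions 111, 128.
The SphI site (GCATGC) starts at position 74.
SphI cuts after base 5 of each site (before the last base), so after position 78.
Combined cut positions: 78, 111, 128.
Linear molecule, 3 cuts → 4 fragments:
  1–78 → 78 bp
  79–111 → 33 bp
  112–128 → 17 bp
  129–172 → 44 bp
Sorted largest to smallest: 78, 44, 33, 17 bp.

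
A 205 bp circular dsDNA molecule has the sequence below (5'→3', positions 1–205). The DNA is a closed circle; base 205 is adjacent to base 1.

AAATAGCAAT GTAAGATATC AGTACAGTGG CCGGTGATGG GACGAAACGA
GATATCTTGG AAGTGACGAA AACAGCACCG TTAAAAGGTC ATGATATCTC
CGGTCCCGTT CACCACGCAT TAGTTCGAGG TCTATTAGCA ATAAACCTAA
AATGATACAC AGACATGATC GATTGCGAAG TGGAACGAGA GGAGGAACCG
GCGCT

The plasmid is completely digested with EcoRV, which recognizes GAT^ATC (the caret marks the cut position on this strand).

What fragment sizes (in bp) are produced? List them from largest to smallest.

EcoRV sites (GATATC) start at positions 15, 51, 93.
EcoRV cuts after base 3 of each site, so after positions 17, 53, 95.
Circular molecule, 3 cuts → 3 fragments:
  18–53 → 36 bp
  54–95 → 42 bp
  96–205 then 1–17 → 110 + 17 = 127 bp
Sorted largest to smallest: 127, 42, 36 bp.

127, 42, 36 bp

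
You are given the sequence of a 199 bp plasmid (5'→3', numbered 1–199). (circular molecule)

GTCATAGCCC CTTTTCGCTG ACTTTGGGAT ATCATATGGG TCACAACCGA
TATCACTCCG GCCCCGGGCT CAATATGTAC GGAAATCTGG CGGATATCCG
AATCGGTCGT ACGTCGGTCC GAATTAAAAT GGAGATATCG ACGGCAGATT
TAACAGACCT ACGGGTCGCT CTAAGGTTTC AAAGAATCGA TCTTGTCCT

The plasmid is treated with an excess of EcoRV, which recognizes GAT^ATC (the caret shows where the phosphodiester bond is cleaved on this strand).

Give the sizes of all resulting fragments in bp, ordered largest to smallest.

93, 44, 41, 21 bp

EcoRV sites (GATATC) start at positions 28, 49, 93, 134.
EcoRV cuts after base 3 of each site, so after positions 30, 51, 95, 136.
Circular molecule, 4 cuts → 4 fragments:
  31–51 → 21 bp
  52–95 → 44 bp
  96–136 → 41 bp
  137–199 then 1–30 → 63 + 30 = 93 bp
Sorted largest to smallest: 93, 44, 41, 21 bp.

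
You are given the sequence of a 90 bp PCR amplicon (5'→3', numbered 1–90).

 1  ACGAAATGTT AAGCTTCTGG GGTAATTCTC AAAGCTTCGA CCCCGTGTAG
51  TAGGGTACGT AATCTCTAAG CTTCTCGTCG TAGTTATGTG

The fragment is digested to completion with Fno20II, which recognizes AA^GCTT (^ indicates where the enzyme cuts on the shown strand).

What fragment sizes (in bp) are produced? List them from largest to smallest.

Fno20II sites (AAGCTT) start at positions 11, 32, 68.
Fno20II cuts after base 2 of each site, so after positions 12, 33, 69.
Linear molecule, 3 cuts → 4 fragments:
  1–12 → 12 bp
  13–33 → 21 bp
  34–69 → 36 bp
  70–90 → 21 bp
Sorted largest to smallest: 36, 21, 21, 12 bp.

36, 21, 21, 12 bp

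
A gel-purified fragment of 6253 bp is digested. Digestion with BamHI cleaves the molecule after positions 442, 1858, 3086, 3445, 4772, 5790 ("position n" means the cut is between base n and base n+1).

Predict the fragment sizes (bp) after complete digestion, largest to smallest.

Linear molecule, 6 cuts → 7 fragments:
  442 − 0 = 442 bp
  1858 − 442 = 1416 bp
  3086 − 1858 = 1228 bp
  3445 − 3086 = 359 bp
  4772 − 3445 = 1327 bp
  5790 − 4772 = 1018 bp
  6253 − 5790 = 463 bp
Sorted largest to smallest: 1416, 1327, 1228, 1018, 463, 442, 359 bp.

1416, 1327, 1228, 1018, 463, 442, 359 bp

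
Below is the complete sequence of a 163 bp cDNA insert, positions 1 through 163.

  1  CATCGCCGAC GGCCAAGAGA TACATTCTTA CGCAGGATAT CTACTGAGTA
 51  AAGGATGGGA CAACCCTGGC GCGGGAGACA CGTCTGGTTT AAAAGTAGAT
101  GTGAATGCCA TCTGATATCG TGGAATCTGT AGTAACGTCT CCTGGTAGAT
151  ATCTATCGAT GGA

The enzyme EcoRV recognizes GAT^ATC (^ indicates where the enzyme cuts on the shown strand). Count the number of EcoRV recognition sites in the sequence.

3

GATATC occurs starting at positions 36, 114, 148.
EcoRV cuts at 3 sites.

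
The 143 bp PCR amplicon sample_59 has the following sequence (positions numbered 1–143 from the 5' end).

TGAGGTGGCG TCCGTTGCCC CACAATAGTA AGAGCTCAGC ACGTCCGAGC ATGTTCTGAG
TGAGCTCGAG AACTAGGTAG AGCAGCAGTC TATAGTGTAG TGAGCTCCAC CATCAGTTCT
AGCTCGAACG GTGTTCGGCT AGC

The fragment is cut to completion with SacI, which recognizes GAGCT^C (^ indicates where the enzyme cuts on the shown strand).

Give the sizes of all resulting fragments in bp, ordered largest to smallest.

SacI sites (GAGCTC) start at positions 32, 62, 102.
SacI cuts after base 5 of each site (before the last base), so after positions 36, 66, 106.
Linear molecule, 3 cuts → 4 fragments:
  1–36 → 36 bp
  37–66 → 30 bp
  67–106 → 40 bp
  107–143 → 37 bp
Sorted largest to smallest: 40, 37, 36, 30 bp.

40, 37, 36, 30 bp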